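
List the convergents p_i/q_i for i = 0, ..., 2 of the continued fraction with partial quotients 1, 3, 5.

Using the convergent recurrence p_i = a_i*p_{i-1} + p_{i-2}, q_i = a_i*q_{i-1} + q_{i-2} with p_{-2}=0, p_{-1}=1, q_{-2}=1, q_{-1}=0:
  i=0: a_0=1, p_0 = 1*1 + 0 = 1, q_0 = 1*0 + 1 = 1.
  i=1: a_1=3, p_1 = 3*1 + 1 = 4, q_1 = 3*1 + 0 = 3.
  i=2: a_2=5, p_2 = 5*4 + 1 = 21, q_2 = 5*3 + 1 = 16.

1/1, 4/3, 21/16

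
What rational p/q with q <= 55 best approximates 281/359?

Expand x = 281/359 as a continued fraction with the Euclidean algorithm:
  281 = 0*359 + 281, so a_0 = 0.
  359 = 1*281 + 78, so a_1 = 1.
  281 = 3*78 + 47, so a_2 = 3.
  78 = 1*47 + 31, so a_3 = 1.
  47 = 1*31 + 16, so a_4 = 1.
  31 = 1*16 + 15, so a_5 = 1.
  16 = 1*15 + 1, so a_6 = 1.
  15 = 15*1 + 0, so a_7 = 15.
so x = [0; 1, 3, 1, 1, 1, 1, 15].
Convergents (p_i = a_i*p_{i-1} + p_{i-2}, q_i = a_i*q_{i-1} + q_{i-2} with p_{-2}=0, p_{-1}=1, q_{-2}=1, q_{-1}=0), until the denominator exceeds 55:
  i=0: a_0=0, p_0 = 0*1 + 0 = 0, q_0 = 0*0 + 1 = 1.
  i=1: a_1=1, p_1 = 1*0 + 1 = 1, q_1 = 1*1 + 0 = 1.
  i=2: a_2=3, p_2 = 3*1 + 0 = 3, q_2 = 3*1 + 1 = 4.
  i=3: a_3=1, p_3 = 1*3 + 1 = 4, q_3 = 1*4 + 1 = 5.
  i=4: a_4=1, p_4 = 1*4 + 3 = 7, q_4 = 1*5 + 4 = 9.
  i=5: a_5=1, p_5 = 1*7 + 4 = 11, q_5 = 1*9 + 5 = 14.
  i=6: a_6=1, p_6 = 1*11 + 7 = 18, q_6 = 1*14 + 9 = 23.
  i=7: a_7=15, p_7 = 15*18 + 11 = 281, q_7 = 15*23 + 14 = 359.
q_7 = 359 > 55, so the last convergent with denominator <= 55 is p_6/q_6 = 18/23.
The closest fraction with denominator <= 55 is either p_6/q_6 or the intermediate fraction (k*p_6 + p_5)/(k*q_6 + q_5) with the largest k >= 1 whose denominator stays <= 55; these approach x as k grows, and every other convergent or intermediate fraction in range is farther away.
Largest k: floor((55 - q_5)/q_6) = floor((55 - 14)/23) = 1.
That gives (1*18 + 11)/(1*23 + 14) = 29/37.
Compare the errors: |x - 18/23| = |281*23 - 18*359|/(359*23) = 1/8257, and |x - 29/37| = |281*37 - 29*359|/(359*37) = 14/13283.
Cross-multiplying, 1*13283 = 13283 < 115598 = 14*8257, so 1/8257 is smaller: the convergent 18/23 is closer to x than 29/37.

18/23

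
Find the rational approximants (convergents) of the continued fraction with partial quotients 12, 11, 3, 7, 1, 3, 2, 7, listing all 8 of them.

Using the convergent recurrence p_i = a_i*p_{i-1} + p_{i-2}, q_i = a_i*q_{i-1} + q_{i-2} with p_{-2}=0, p_{-1}=1, q_{-2}=1, q_{-1}=0:
  i=0: a_0=12, p_0 = 12*1 + 0 = 12, q_0 = 12*0 + 1 = 1.
  i=1: a_1=11, p_1 = 11*12 + 1 = 133, q_1 = 11*1 + 0 = 11.
  i=2: a_2=3, p_2 = 3*133 + 12 = 411, q_2 = 3*11 + 1 = 34.
  i=3: a_3=7, p_3 = 7*411 + 133 = 3010, q_3 = 7*34 + 11 = 249.
  i=4: a_4=1, p_4 = 1*3010 + 411 = 3421, q_4 = 1*249 + 34 = 283.
  i=5: a_5=3, p_5 = 3*3421 + 3010 = 13273, q_5 = 3*283 + 249 = 1098.
  i=6: a_6=2, p_6 = 2*13273 + 3421 = 29967, q_6 = 2*1098 + 283 = 2479.
  i=7: a_7=7, p_7 = 7*29967 + 13273 = 223042, q_7 = 7*2479 + 1098 = 18451.

12/1, 133/11, 411/34, 3010/249, 3421/283, 13273/1098, 29967/2479, 223042/18451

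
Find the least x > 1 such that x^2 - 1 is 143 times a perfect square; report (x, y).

First expand sqrt(143) as a continued fraction. With x_i = (sqrt(143) + m_i)/d_i and (m_0, d_0) = (0, 1): a_0 = floor(sqrt(143)) = 11, since 11^2 = 121 <= 143 < 144 = 12^2.
Iterate m_{i+1} = d_i*a_i - m_i, d_{i+1} = (143 - m_{i+1}^2)/d_i, a_{i+1} = floor((a_0 + m_{i+1})/d_{i+1}):
  m_1 = 1*11 - 0 = 11, d_1 = (143 - 11^2)/1 = 22/1 = 22, a_1 = floor((11 + 11)/22) = 1.
  m_2 = 22*1 - 11 = 11, d_2 = (143 - 11^2)/22 = 22/22 = 1, a_2 = floor((11 + 11)/1) = 22.
  m_3 = 1*22 - 11 = 11, d_3 = (143 - 11^2)/1 = 22/1 = 22: (m_3, d_3) = (m_1, d_1) = (11, 22), so from here the quotients repeat a_1, a_2; the period length is 2.
So sqrt(143) = [11; (1, 22)] with period length k = 2.
k is even, so the fundamental solution of x^2 - 143y^2 = 1 is (p_{k-1}, q_{k-1}) = (p_1, q_1); compute convergents through index 1.
Convergents (p_i = a_i*p_{i-1} + p_{i-2}, q_i = a_i*q_{i-1} + q_{i-2} with p_{-2}=0, p_{-1}=1, q_{-2}=1, q_{-1}=0):
  i=0: a_0=11, p_0 = 11*1 + 0 = 11, q_0 = 11*0 + 1 = 1.
  i=1: a_1=1, p_1 = 1*11 + 1 = 12, q_1 = 1*1 + 0 = 1.
Check: 12^2 - 143*1^2 = 144 - 143 = 1, so (x, y) = (12, 1) solves the equation, and by the theorem it is the least positive solution.

(x, y) = (12, 1)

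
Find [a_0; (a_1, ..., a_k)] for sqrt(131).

[11; (2, 4, 11, 4, 2, 22)]

Write x_i = (sqrt(131) + m_i)/d_i with (m_0, d_0) = (0, 1). a_0 = floor(sqrt(131)) = 11, since 11^2 = 121 <= 131 < 144 = 12^2.
Iterate m_{i+1} = d_i*a_i - m_i, d_{i+1} = (131 - m_{i+1}^2)/d_i, a_{i+1} = floor((a_0 + m_{i+1})/d_{i+1}):
  m_1 = 1*11 - 0 = 11, d_1 = (131 - 11^2)/1 = 10/1 = 10, a_1 = floor((11 + 11)/10) = 2.
  m_2 = 10*2 - 11 = 9, d_2 = (131 - 9^2)/10 = 50/10 = 5, a_2 = floor((11 + 9)/5) = 4.
  m_3 = 5*4 - 9 = 11, d_3 = (131 - 11^2)/5 = 10/5 = 2, a_3 = floor((11 + 11)/2) = 11.
  m_4 = 2*11 - 11 = 11, d_4 = (131 - 11^2)/2 = 10/2 = 5, a_4 = floor((11 + 11)/5) = 4.
  m_5 = 5*4 - 11 = 9, d_5 = (131 - 9^2)/5 = 50/5 = 10, a_5 = floor((11 + 9)/10) = 2.
  m_6 = 10*2 - 9 = 11, d_6 = (131 - 11^2)/10 = 10/10 = 1, a_6 = floor((11 + 11)/1) = 22.
  m_7 = 1*22 - 11 = 11, d_7 = (131 - 11^2)/1 = 10/1 = 10: (m_7, d_7) = (m_1, d_1) = (11, 10), so from here the quotients repeat a_1, ..., a_6; the period length is 6.
Hence the expansion of sqrt(131) is a_0 = 11 followed by the repeating block 2, 4, 11, 4, 2, 22 (period 6).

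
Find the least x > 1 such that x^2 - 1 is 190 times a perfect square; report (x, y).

(x, y) = (52021, 3774)

First expand sqrt(190) as a continued fraction. With x_i = (sqrt(190) + m_i)/d_i and (m_0, d_0) = (0, 1): a_0 = floor(sqrt(190)) = 13, since 13^2 = 169 <= 190 < 196 = 14^2.
Iterate m_{i+1} = d_i*a_i - m_i, d_{i+1} = (190 - m_{i+1}^2)/d_i, a_{i+1} = floor((a_0 + m_{i+1})/d_{i+1}):
  m_1 = 1*13 - 0 = 13, d_1 = (190 - 13^2)/1 = 21/1 = 21, a_1 = floor((13 + 13)/21) = 1.
  m_2 = 21*1 - 13 = 8, d_2 = (190 - 8^2)/21 = 126/21 = 6, a_2 = floor((13 + 8)/6) = 3.
  m_3 = 6*3 - 8 = 10, d_3 = (190 - 10^2)/6 = 90/6 = 15, a_3 = floor((13 + 10)/15) = 1.
  m_4 = 15*1 - 10 = 5, d_4 = (190 - 5^2)/15 = 165/15 = 11, a_4 = floor((13 + 5)/11) = 1.
  m_5 = 11*1 - 5 = 6, d_5 = (190 - 6^2)/11 = 154/11 = 14, a_5 = floor((13 + 6)/14) = 1.
  m_6 = 14*1 - 6 = 8, d_6 = (190 - 8^2)/14 = 126/14 = 9, a_6 = floor((13 + 8)/9) = 2.
  m_7 = 9*2 - 8 = 10, d_7 = (190 - 10^2)/9 = 90/9 = 10, a_7 = floor((13 + 10)/10) = 2.
  m_8 = 10*2 - 10 = 10, d_8 = (190 - 10^2)/10 = 90/10 = 9, a_8 = floor((13 + 10)/9) = 2.
  m_9 = 9*2 - 10 = 8, d_9 = (190 - 8^2)/9 = 126/9 = 14, a_9 = floor((13 + 8)/14) = 1.
  m_10 = 14*1 - 8 = 6, d_10 = (190 - 6^2)/14 = 154/14 = 11, a_10 = floor((13 + 6)/11) = 1.
  m_11 = 11*1 - 6 = 5, d_11 = (190 - 5^2)/11 = 165/11 = 15, a_11 = floor((13 + 5)/15) = 1.
  m_12 = 15*1 - 5 = 10, d_12 = (190 - 10^2)/15 = 90/15 = 6, a_12 = floor((13 + 10)/6) = 3.
  m_13 = 6*3 - 10 = 8, d_13 = (190 - 8^2)/6 = 126/6 = 21, a_13 = floor((13 + 8)/21) = 1.
  m_14 = 21*1 - 8 = 13, d_14 = (190 - 13^2)/21 = 21/21 = 1, a_14 = floor((13 + 13)/1) = 26.
  m_15 = 1*26 - 13 = 13, d_15 = (190 - 13^2)/1 = 21/1 = 21: (m_15, d_15) = (m_1, d_1) = (13, 21), so from here the quotients repeat a_1, ..., a_14; the period length is 14.
So sqrt(190) = [13; (1, 3, 1, 1, 1, 2, 2, 2, 1, 1, 1, 3, 1, 26)] with period length k = 14.
k is even, so the fundamental solution of x^2 - 190y^2 = 1 is (p_{k-1}, q_{k-1}) = (p_13, q_13); compute convergents through index 13.
Convergents (p_i = a_i*p_{i-1} + p_{i-2}, q_i = a_i*q_{i-1} + q_{i-2} with p_{-2}=0, p_{-1}=1, q_{-2}=1, q_{-1}=0):
  i=0: a_0=13, p_0 = 13*1 + 0 = 13, q_0 = 13*0 + 1 = 1.
  i=1: a_1=1, p_1 = 1*13 + 1 = 14, q_1 = 1*1 + 0 = 1.
  i=2: a_2=3, p_2 = 3*14 + 13 = 55, q_2 = 3*1 + 1 = 4.
  i=3: a_3=1, p_3 = 1*55 + 14 = 69, q_3 = 1*4 + 1 = 5.
  i=4: a_4=1, p_4 = 1*69 + 55 = 124, q_4 = 1*5 + 4 = 9.
  i=5: a_5=1, p_5 = 1*124 + 69 = 193, q_5 = 1*9 + 5 = 14.
  i=6: a_6=2, p_6 = 2*193 + 124 = 510, q_6 = 2*14 + 9 = 37.
  i=7: a_7=2, p_7 = 2*510 + 193 = 1213, q_7 = 2*37 + 14 = 88.
  i=8: a_8=2, p_8 = 2*1213 + 510 = 2936, q_8 = 2*88 + 37 = 213.
  i=9: a_9=1, p_9 = 1*2936 + 1213 = 4149, q_9 = 1*213 + 88 = 301.
  i=10: a_10=1, p_10 = 1*4149 + 2936 = 7085, q_10 = 1*301 + 213 = 514.
  i=11: a_11=1, p_11 = 1*7085 + 4149 = 11234, q_11 = 1*514 + 301 = 815.
  i=12: a_12=3, p_12 = 3*11234 + 7085 = 40787, q_12 = 3*815 + 514 = 2959.
  i=13: a_13=1, p_13 = 1*40787 + 11234 = 52021, q_13 = 1*2959 + 815 = 3774.
Check: 52021^2 - 190*3774^2 = 2706184441 - 2706184440 = 1, so (x, y) = (52021, 3774) solves the equation, and by the theorem it is the least positive solution.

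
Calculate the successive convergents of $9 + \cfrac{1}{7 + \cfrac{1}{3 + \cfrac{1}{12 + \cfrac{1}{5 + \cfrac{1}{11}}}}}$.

9/1, 64/7, 201/22, 2476/271, 12581/1377, 140867/15418

Using the convergent recurrence p_i = a_i*p_{i-1} + p_{i-2}, q_i = a_i*q_{i-1} + q_{i-2} with p_{-2}=0, p_{-1}=1, q_{-2}=1, q_{-1}=0:
  i=0: a_0=9, p_0 = 9*1 + 0 = 9, q_0 = 9*0 + 1 = 1.
  i=1: a_1=7, p_1 = 7*9 + 1 = 64, q_1 = 7*1 + 0 = 7.
  i=2: a_2=3, p_2 = 3*64 + 9 = 201, q_2 = 3*7 + 1 = 22.
  i=3: a_3=12, p_3 = 12*201 + 64 = 2476, q_3 = 12*22 + 7 = 271.
  i=4: a_4=5, p_4 = 5*2476 + 201 = 12581, q_4 = 5*271 + 22 = 1377.
  i=5: a_5=11, p_5 = 11*12581 + 2476 = 140867, q_5 = 11*1377 + 271 = 15418.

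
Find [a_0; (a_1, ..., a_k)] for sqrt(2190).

Write x_i = (sqrt(2190) + m_i)/d_i with (m_0, d_0) = (0, 1). a_0 = floor(sqrt(2190)) = 46, since 46^2 = 2116 <= 2190 < 2209 = 47^2.
Iterate m_{i+1} = d_i*a_i - m_i, d_{i+1} = (2190 - m_{i+1}^2)/d_i, a_{i+1} = floor((a_0 + m_{i+1})/d_{i+1}):
  m_1 = 1*46 - 0 = 46, d_1 = (2190 - 46^2)/1 = 74/1 = 74, a_1 = floor((46 + 46)/74) = 1.
  m_2 = 74*1 - 46 = 28, d_2 = (2190 - 28^2)/74 = 1406/74 = 19, a_2 = floor((46 + 28)/19) = 3.
  m_3 = 19*3 - 28 = 29, d_3 = (2190 - 29^2)/19 = 1349/19 = 71, a_3 = floor((46 + 29)/71) = 1.
  m_4 = 71*1 - 29 = 42, d_4 = (2190 - 42^2)/71 = 426/71 = 6, a_4 = floor((46 + 42)/6) = 14.
  m_5 = 6*14 - 42 = 42, d_5 = (2190 - 42^2)/6 = 426/6 = 71, a_5 = floor((46 + 42)/71) = 1.
  m_6 = 71*1 - 42 = 29, d_6 = (2190 - 29^2)/71 = 1349/71 = 19, a_6 = floor((46 + 29)/19) = 3.
  m_7 = 19*3 - 29 = 28, d_7 = (2190 - 28^2)/19 = 1406/19 = 74, a_7 = floor((46 + 28)/74) = 1.
  m_8 = 74*1 - 28 = 46, d_8 = (2190 - 46^2)/74 = 74/74 = 1, a_8 = floor((46 + 46)/1) = 92.
  m_9 = 1*92 - 46 = 46, d_9 = (2190 - 46^2)/1 = 74/1 = 74: (m_9, d_9) = (m_1, d_1) = (46, 74), so from here the quotients repeat a_1, ..., a_8; the period length is 8.
Hence the expansion of sqrt(2190) is a_0 = 46 followed by the repeating block 1, 3, 1, 14, 1, 3, 1, 92 (period 8).

[46; (1, 3, 1, 14, 1, 3, 1, 92)]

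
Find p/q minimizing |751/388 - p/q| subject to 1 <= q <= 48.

Expand x = 751/388 as a continued fraction with the Euclidean algorithm:
  751 = 1*388 + 363, so a_0 = 1.
  388 = 1*363 + 25, so a_1 = 1.
  363 = 14*25 + 13, so a_2 = 14.
  25 = 1*13 + 12, so a_3 = 1.
  13 = 1*12 + 1, so a_4 = 1.
  12 = 12*1 + 0, so a_5 = 12.
so x = [1; 1, 14, 1, 1, 12].
Convergents (p_i = a_i*p_{i-1} + p_{i-2}, q_i = a_i*q_{i-1} + q_{i-2} with p_{-2}=0, p_{-1}=1, q_{-2}=1, q_{-1}=0), until the denominator exceeds 48:
  i=0: a_0=1, p_0 = 1*1 + 0 = 1, q_0 = 1*0 + 1 = 1.
  i=1: a_1=1, p_1 = 1*1 + 1 = 2, q_1 = 1*1 + 0 = 1.
  i=2: a_2=14, p_2 = 14*2 + 1 = 29, q_2 = 14*1 + 1 = 15.
  i=3: a_3=1, p_3 = 1*29 + 2 = 31, q_3 = 1*15 + 1 = 16.
  i=4: a_4=1, p_4 = 1*31 + 29 = 60, q_4 = 1*16 + 15 = 31.
  i=5: a_5=12, p_5 = 12*60 + 31 = 751, q_5 = 12*31 + 16 = 388.
q_5 = 388 > 48, so the last convergent with denominator <= 48 is p_4/q_4 = 60/31.
The closest fraction with denominator <= 48 is either p_4/q_4 or the intermediate fraction (k*p_4 + p_3)/(k*q_4 + q_3) with the largest k >= 1 whose denominator stays <= 48; these approach x as k grows, and every other convergent or intermediate fraction in range is farther away.
Largest k: floor((48 - q_3)/q_4) = floor((48 - 16)/31) = 1.
That gives (1*60 + 31)/(1*31 + 16) = 91/47.
Compare the errors: |x - 60/31| = |751*31 - 60*388|/(388*31) = 1/12028, and |x - 91/47| = |751*47 - 91*388|/(388*47) = 11/18236.
Cross-multiplying, 1*18236 = 18236 < 132308 = 11*12028, so 1/12028 is smaller: the convergent 60/31 is closer to x than 91/47.

60/31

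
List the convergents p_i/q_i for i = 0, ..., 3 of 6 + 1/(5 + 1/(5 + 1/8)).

6/1, 31/5, 161/26, 1319/213

Using the convergent recurrence p_i = a_i*p_{i-1} + p_{i-2}, q_i = a_i*q_{i-1} + q_{i-2} with p_{-2}=0, p_{-1}=1, q_{-2}=1, q_{-1}=0:
  i=0: a_0=6, p_0 = 6*1 + 0 = 6, q_0 = 6*0 + 1 = 1.
  i=1: a_1=5, p_1 = 5*6 + 1 = 31, q_1 = 5*1 + 0 = 5.
  i=2: a_2=5, p_2 = 5*31 + 6 = 161, q_2 = 5*5 + 1 = 26.
  i=3: a_3=8, p_3 = 8*161 + 31 = 1319, q_3 = 8*26 + 5 = 213.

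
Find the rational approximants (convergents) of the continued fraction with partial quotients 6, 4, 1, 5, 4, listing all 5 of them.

6/1, 25/4, 31/5, 180/29, 751/121

Using the convergent recurrence p_i = a_i*p_{i-1} + p_{i-2}, q_i = a_i*q_{i-1} + q_{i-2} with p_{-2}=0, p_{-1}=1, q_{-2}=1, q_{-1}=0:
  i=0: a_0=6, p_0 = 6*1 + 0 = 6, q_0 = 6*0 + 1 = 1.
  i=1: a_1=4, p_1 = 4*6 + 1 = 25, q_1 = 4*1 + 0 = 4.
  i=2: a_2=1, p_2 = 1*25 + 6 = 31, q_2 = 1*4 + 1 = 5.
  i=3: a_3=5, p_3 = 5*31 + 25 = 180, q_3 = 5*5 + 4 = 29.
  i=4: a_4=4, p_4 = 4*180 + 31 = 751, q_4 = 4*29 + 5 = 121.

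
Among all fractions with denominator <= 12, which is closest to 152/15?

Expand x = 152/15 as a continued fraction with the Euclidean algorithm:
  152 = 10*15 + 2, so a_0 = 10.
  15 = 7*2 + 1, so a_1 = 7.
  2 = 2*1 + 0, so a_2 = 2.
so x = [10; 7, 2].
Convergents (p_i = a_i*p_{i-1} + p_{i-2}, q_i = a_i*q_{i-1} + q_{i-2} with p_{-2}=0, p_{-1}=1, q_{-2}=1, q_{-1}=0), until the denominator exceeds 12:
  i=0: a_0=10, p_0 = 10*1 + 0 = 10, q_0 = 10*0 + 1 = 1.
  i=1: a_1=7, p_1 = 7*10 + 1 = 71, q_1 = 7*1 + 0 = 7.
  i=2: a_2=2, p_2 = 2*71 + 10 = 152, q_2 = 2*7 + 1 = 15.
q_2 = 15 > 12, so the last convergent with denominator <= 12 is p_1/q_1 = 71/7.
The closest fraction with denominator <= 12 is either p_1/q_1 or the intermediate fraction (k*p_1 + p_0)/(k*q_1 + q_0) with the largest k >= 1 whose denominator stays <= 12; these approach x as k grows, and every other convergent or intermediate fraction in range is farther away.
Largest k: floor((12 - q_0)/q_1) = floor((12 - 1)/7) = 1.
That gives (1*71 + 10)/(1*7 + 1) = 81/8.
Compare the errors: |x - 71/7| = |152*7 - 71*15|/(15*7) = 1/105, and |x - 81/8| = |152*8 - 81*15|/(15*8) = 1/120.
Cross-multiplying, 1*105 = 105 < 120 = 1*120, so 1/120 is smaller: the intermediate fraction 81/8 is closer to x than 71/7.

81/8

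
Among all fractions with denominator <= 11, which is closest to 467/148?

Expand x = 467/148 as a continued fraction with the Euclidean algorithm:
  467 = 3*148 + 23, so a_0 = 3.
  148 = 6*23 + 10, so a_1 = 6.
  23 = 2*10 + 3, so a_2 = 2.
  10 = 3*3 + 1, so a_3 = 3.
  3 = 3*1 + 0, so a_4 = 3.
so x = [3; 6, 2, 3, 3].
Convergents (p_i = a_i*p_{i-1} + p_{i-2}, q_i = a_i*q_{i-1} + q_{i-2} with p_{-2}=0, p_{-1}=1, q_{-2}=1, q_{-1}=0), until the denominator exceeds 11:
  i=0: a_0=3, p_0 = 3*1 + 0 = 3, q_0 = 3*0 + 1 = 1.
  i=1: a_1=6, p_1 = 6*3 + 1 = 19, q_1 = 6*1 + 0 = 6.
  i=2: a_2=2, p_2 = 2*19 + 3 = 41, q_2 = 2*6 + 1 = 13.
q_2 = 13 > 11, so the last convergent with denominator <= 11 is p_1/q_1 = 19/6.
The closest fraction with denominator <= 11 is either p_1/q_1 or the intermediate fraction (k*p_1 + p_0)/(k*q_1 + q_0) with the largest k >= 1 whose denominator stays <= 11; these approach x as k grows, and every other convergent or intermediate fraction in range is farther away.
Largest k: floor((11 - q_0)/q_1) = floor((11 - 1)/6) = 1.
That gives (1*19 + 3)/(1*6 + 1) = 22/7.
Compare the errors: |x - 19/6| = |467*6 - 19*148|/(148*6) = 10/888, and |x - 22/7| = |467*7 - 22*148|/(148*7) = 13/1036.
Cross-multiplying, 10*1036 = 10360 < 11544 = 13*888, so 10/888 is smaller: the convergent 19/6 is closer to x than 22/7.

19/6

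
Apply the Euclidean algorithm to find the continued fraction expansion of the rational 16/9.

Run the Euclidean algorithm on 16 and 9; the successive quotients are the partial quotients a_0, a_1, ... (each step inverts the fractional part left over by the previous one):
  16 = 1*9 + 7, so a_0 = 1.
  9 = 1*7 + 2, so a_1 = 1.
  7 = 3*2 + 1, so a_2 = 3.
  2 = 2*1 + 0, so a_3 = 2.
The remainder reaches 0 after 4 divisions, so the expansion has 4 partial quotients, read off in order.

[1; 1, 3, 2]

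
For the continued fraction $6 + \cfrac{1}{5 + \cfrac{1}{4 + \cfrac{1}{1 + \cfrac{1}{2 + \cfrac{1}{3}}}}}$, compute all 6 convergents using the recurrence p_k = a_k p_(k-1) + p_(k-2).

6/1, 31/5, 130/21, 161/26, 452/73, 1517/245

Using the convergent recurrence p_i = a_i*p_{i-1} + p_{i-2}, q_i = a_i*q_{i-1} + q_{i-2} with p_{-2}=0, p_{-1}=1, q_{-2}=1, q_{-1}=0:
  i=0: a_0=6, p_0 = 6*1 + 0 = 6, q_0 = 6*0 + 1 = 1.
  i=1: a_1=5, p_1 = 5*6 + 1 = 31, q_1 = 5*1 + 0 = 5.
  i=2: a_2=4, p_2 = 4*31 + 6 = 130, q_2 = 4*5 + 1 = 21.
  i=3: a_3=1, p_3 = 1*130 + 31 = 161, q_3 = 1*21 + 5 = 26.
  i=4: a_4=2, p_4 = 2*161 + 130 = 452, q_4 = 2*26 + 21 = 73.
  i=5: a_5=3, p_5 = 3*452 + 161 = 1517, q_5 = 3*73 + 26 = 245.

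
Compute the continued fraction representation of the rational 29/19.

Run the Euclidean algorithm on 29 and 19; the successive quotients are the partial quotients a_0, a_1, ... (each step inverts the fractional part left over by the previous one):
  29 = 1*19 + 10, so a_0 = 1.
  19 = 1*10 + 9, so a_1 = 1.
  10 = 1*9 + 1, so a_2 = 1.
  9 = 9*1 + 0, so a_3 = 9.
The remainder reaches 0 after 4 divisions, so the expansion has 4 partial quotients, read off in order.

[1; 1, 1, 9]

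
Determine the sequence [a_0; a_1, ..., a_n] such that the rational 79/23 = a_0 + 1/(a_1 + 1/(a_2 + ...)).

[3; 2, 3, 3]

Run the Euclidean algorithm on 79 and 23; the successive quotients are the partial quotients a_0, a_1, ... (each step inverts the fractional part left over by the previous one):
  79 = 3*23 + 10, so a_0 = 3.
  23 = 2*10 + 3, so a_1 = 2.
  10 = 3*3 + 1, so a_2 = 3.
  3 = 3*1 + 0, so a_3 = 3.
The remainder reaches 0 after 4 divisions, so the expansion has 4 partial quotients, read off in order.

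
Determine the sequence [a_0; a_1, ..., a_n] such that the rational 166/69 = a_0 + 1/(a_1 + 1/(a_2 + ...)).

Run the Euclidean algorithm on 166 and 69; the successive quotients are the partial quotients a_0, a_1, ... (each step inverts the fractional part left over by the previous one):
  166 = 2*69 + 28, so a_0 = 2.
  69 = 2*28 + 13, so a_1 = 2.
  28 = 2*13 + 2, so a_2 = 2.
  13 = 6*2 + 1, so a_3 = 6.
  2 = 2*1 + 0, so a_4 = 2.
The remainder reaches 0 after 5 divisions, so the expansion has 5 partial quotients, read off in order.

[2; 2, 2, 6, 2]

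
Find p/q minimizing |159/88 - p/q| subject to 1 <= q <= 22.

Expand x = 159/88 as a continued fraction with the Euclidean algorithm:
  159 = 1*88 + 71, so a_0 = 1.
  88 = 1*71 + 17, so a_1 = 1.
  71 = 4*17 + 3, so a_2 = 4.
  17 = 5*3 + 2, so a_3 = 5.
  3 = 1*2 + 1, so a_4 = 1.
  2 = 2*1 + 0, so a_5 = 2.
so x = [1; 1, 4, 5, 1, 2].
Convergents (p_i = a_i*p_{i-1} + p_{i-2}, q_i = a_i*q_{i-1} + q_{i-2} with p_{-2}=0, p_{-1}=1, q_{-2}=1, q_{-1}=0), until the denominator exceeds 22:
  i=0: a_0=1, p_0 = 1*1 + 0 = 1, q_0 = 1*0 + 1 = 1.
  i=1: a_1=1, p_1 = 1*1 + 1 = 2, q_1 = 1*1 + 0 = 1.
  i=2: a_2=4, p_2 = 4*2 + 1 = 9, q_2 = 4*1 + 1 = 5.
  i=3: a_3=5, p_3 = 5*9 + 2 = 47, q_3 = 5*5 + 1 = 26.
q_3 = 26 > 22, so the last convergent with denominator <= 22 is p_2/q_2 = 9/5.
The closest fraction with denominator <= 22 is either p_2/q_2 or the intermediate fraction (k*p_2 + p_1)/(k*q_2 + q_1) with the largest k >= 1 whose denominator stays <= 22; these approach x as k grows, and every other convergent or intermediate fraction in range is farther away.
Largest k: floor((22 - q_1)/q_2) = floor((22 - 1)/5) = 4.
That gives (4*9 + 2)/(4*5 + 1) = 38/21.
Compare the errors: |x - 9/5| = |159*5 - 9*88|/(88*5) = 3/440, and |x - 38/21| = |159*21 - 38*88|/(88*21) = 5/1848.
Cross-multiplying, 5*440 = 2200 < 5544 = 3*1848, so 5/1848 is smaller: the intermediate fraction 38/21 is closer to x than 9/5.

38/21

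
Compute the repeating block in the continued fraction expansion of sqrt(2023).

Write x_i = (sqrt(2023) + m_i)/d_i with (m_0, d_0) = (0, 1). a_0 = floor(sqrt(2023)) = 44, since 44^2 = 1936 <= 2023 < 2025 = 45^2.
Iterate m_{i+1} = d_i*a_i - m_i, d_{i+1} = (2023 - m_{i+1}^2)/d_i, a_{i+1} = floor((a_0 + m_{i+1})/d_{i+1}):
  m_1 = 1*44 - 0 = 44, d_1 = (2023 - 44^2)/1 = 87/1 = 87, a_1 = floor((44 + 44)/87) = 1.
  m_2 = 87*1 - 44 = 43, d_2 = (2023 - 43^2)/87 = 174/87 = 2, a_2 = floor((44 + 43)/2) = 43.
  m_3 = 2*43 - 43 = 43, d_3 = (2023 - 43^2)/2 = 174/2 = 87, a_3 = floor((44 + 43)/87) = 1.
  m_4 = 87*1 - 43 = 44, d_4 = (2023 - 44^2)/87 = 87/87 = 1, a_4 = floor((44 + 44)/1) = 88.
  m_5 = 1*88 - 44 = 44, d_5 = (2023 - 44^2)/1 = 87/1 = 87: (m_5, d_5) = (m_1, d_1) = (44, 87), so from here the quotients repeat a_1, ..., a_4; the period length is 4.
Hence the expansion of sqrt(2023) is a_0 = 44 followed by the repeating block 1, 43, 1, 88 (period 4).

[44; (1, 43, 1, 88)]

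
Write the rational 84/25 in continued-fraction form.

Run the Euclidean algorithm on 84 and 25; the successive quotients are the partial quotients a_0, a_1, ... (each step inverts the fractional part left over by the previous one):
  84 = 3*25 + 9, so a_0 = 3.
  25 = 2*9 + 7, so a_1 = 2.
  9 = 1*7 + 2, so a_2 = 1.
  7 = 3*2 + 1, so a_3 = 3.
  2 = 2*1 + 0, so a_4 = 2.
The remainder reaches 0 after 5 divisions, so the expansion has 5 partial quotients, read off in order.

[3; 2, 1, 3, 2]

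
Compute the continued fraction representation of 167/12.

[13; 1, 11]

Run the Euclidean algorithm on 167 and 12; the successive quotients are the partial quotients a_0, a_1, ... (each step inverts the fractional part left over by the previous one):
  167 = 13*12 + 11, so a_0 = 13.
  12 = 1*11 + 1, so a_1 = 1.
  11 = 11*1 + 0, so a_2 = 11.
The remainder reaches 0 after 3 divisions, so the expansion has 3 partial quotients, read off in order.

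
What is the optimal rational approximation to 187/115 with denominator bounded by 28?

Expand x = 187/115 as a continued fraction with the Euclidean algorithm:
  187 = 1*115 + 72, so a_0 = 1.
  115 = 1*72 + 43, so a_1 = 1.
  72 = 1*43 + 29, so a_2 = 1.
  43 = 1*29 + 14, so a_3 = 1.
  29 = 2*14 + 1, so a_4 = 2.
  14 = 14*1 + 0, so a_5 = 14.
so x = [1; 1, 1, 1, 2, 14].
Convergents (p_i = a_i*p_{i-1} + p_{i-2}, q_i = a_i*q_{i-1} + q_{i-2} with p_{-2}=0, p_{-1}=1, q_{-2}=1, q_{-1}=0), until the denominator exceeds 28:
  i=0: a_0=1, p_0 = 1*1 + 0 = 1, q_0 = 1*0 + 1 = 1.
  i=1: a_1=1, p_1 = 1*1 + 1 = 2, q_1 = 1*1 + 0 = 1.
  i=2: a_2=1, p_2 = 1*2 + 1 = 3, q_2 = 1*1 + 1 = 2.
  i=3: a_3=1, p_3 = 1*3 + 2 = 5, q_3 = 1*2 + 1 = 3.
  i=4: a_4=2, p_4 = 2*5 + 3 = 13, q_4 = 2*3 + 2 = 8.
  i=5: a_5=14, p_5 = 14*13 + 5 = 187, q_5 = 14*8 + 3 = 115.
q_5 = 115 > 28, so the last convergent with denominator <= 28 is p_4/q_4 = 13/8.
The closest fraction with denominator <= 28 is either p_4/q_4 or the intermediate fraction (k*p_4 + p_3)/(k*q_4 + q_3) with the largest k >= 1 whose denominator stays <= 28; these approach x as k grows, and every other convergent or intermediate fraction in range is farther away.
Largest k: floor((28 - q_3)/q_4) = floor((28 - 3)/8) = 3.
That gives (3*13 + 5)/(3*8 + 3) = 44/27.
Compare the errors: |x - 13/8| = |187*8 - 13*115|/(115*8) = 1/920, and |x - 44/27| = |187*27 - 44*115|/(115*27) = 11/3105.
Cross-multiplying, 1*3105 = 3105 < 10120 = 11*920, so 1/920 is smaller: the convergent 13/8 is closer to x than 44/27.

13/8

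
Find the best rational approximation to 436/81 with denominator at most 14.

70/13

Expand x = 436/81 as a continued fraction with the Euclidean algorithm:
  436 = 5*81 + 31, so a_0 = 5.
  81 = 2*31 + 19, so a_1 = 2.
  31 = 1*19 + 12, so a_2 = 1.
  19 = 1*12 + 7, so a_3 = 1.
  12 = 1*7 + 5, so a_4 = 1.
  7 = 1*5 + 2, so a_5 = 1.
  5 = 2*2 + 1, so a_6 = 2.
  2 = 2*1 + 0, so a_7 = 2.
so x = [5; 2, 1, 1, 1, 1, 2, 2].
Convergents (p_i = a_i*p_{i-1} + p_{i-2}, q_i = a_i*q_{i-1} + q_{i-2} with p_{-2}=0, p_{-1}=1, q_{-2}=1, q_{-1}=0), until the denominator exceeds 14:
  i=0: a_0=5, p_0 = 5*1 + 0 = 5, q_0 = 5*0 + 1 = 1.
  i=1: a_1=2, p_1 = 2*5 + 1 = 11, q_1 = 2*1 + 0 = 2.
  i=2: a_2=1, p_2 = 1*11 + 5 = 16, q_2 = 1*2 + 1 = 3.
  i=3: a_3=1, p_3 = 1*16 + 11 = 27, q_3 = 1*3 + 2 = 5.
  i=4: a_4=1, p_4 = 1*27 + 16 = 43, q_4 = 1*5 + 3 = 8.
  i=5: a_5=1, p_5 = 1*43 + 27 = 70, q_5 = 1*8 + 5 = 13.
  i=6: a_6=2, p_6 = 2*70 + 43 = 183, q_6 = 2*13 + 8 = 34.
q_6 = 34 > 14, so the last convergent with denominator <= 14 is p_5/q_5 = 70/13.
The closest fraction with denominator <= 14 is either p_5/q_5 or the intermediate fraction (k*p_5 + p_4)/(k*q_5 + q_4) with the largest k >= 1 whose denominator stays <= 14; these approach x as k grows, and every other convergent or intermediate fraction in range is farther away.
Largest k: floor((14 - q_4)/q_5) = floor((14 - 8)/13) = 0.
Since k = 0, no intermediate fraction beyond p_5/q_5 has denominator <= 14, so the convergent 70/13 is the closest (its error is |436*13 - 70*81|/(81*13) = 2/1053).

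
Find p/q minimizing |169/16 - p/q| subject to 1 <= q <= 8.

74/7

Expand x = 169/16 as a continued fraction with the Euclidean algorithm:
  169 = 10*16 + 9, so a_0 = 10.
  16 = 1*9 + 7, so a_1 = 1.
  9 = 1*7 + 2, so a_2 = 1.
  7 = 3*2 + 1, so a_3 = 3.
  2 = 2*1 + 0, so a_4 = 2.
so x = [10; 1, 1, 3, 2].
Convergents (p_i = a_i*p_{i-1} + p_{i-2}, q_i = a_i*q_{i-1} + q_{i-2} with p_{-2}=0, p_{-1}=1, q_{-2}=1, q_{-1}=0), until the denominator exceeds 8:
  i=0: a_0=10, p_0 = 10*1 + 0 = 10, q_0 = 10*0 + 1 = 1.
  i=1: a_1=1, p_1 = 1*10 + 1 = 11, q_1 = 1*1 + 0 = 1.
  i=2: a_2=1, p_2 = 1*11 + 10 = 21, q_2 = 1*1 + 1 = 2.
  i=3: a_3=3, p_3 = 3*21 + 11 = 74, q_3 = 3*2 + 1 = 7.
  i=4: a_4=2, p_4 = 2*74 + 21 = 169, q_4 = 2*7 + 2 = 16.
q_4 = 16 > 8, so the last convergent with denominator <= 8 is p_3/q_3 = 74/7.
The closest fraction with denominator <= 8 is either p_3/q_3 or the intermediate fraction (k*p_3 + p_2)/(k*q_3 + q_2) with the largest k >= 1 whose denominator stays <= 8; these approach x as k grows, and every other convergent or intermediate fraction in range is farther away.
Largest k: floor((8 - q_2)/q_3) = floor((8 - 2)/7) = 0.
Since k = 0, no intermediate fraction beyond p_3/q_3 has denominator <= 8, so the convergent 74/7 is the closest (its error is |169*7 - 74*16|/(16*7) = 1/112).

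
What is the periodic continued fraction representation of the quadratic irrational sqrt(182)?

[13; (2, 26)]

Write x_i = (sqrt(182) + m_i)/d_i with (m_0, d_0) = (0, 1). a_0 = floor(sqrt(182)) = 13, since 13^2 = 169 <= 182 < 196 = 14^2.
Iterate m_{i+1} = d_i*a_i - m_i, d_{i+1} = (182 - m_{i+1}^2)/d_i, a_{i+1} = floor((a_0 + m_{i+1})/d_{i+1}):
  m_1 = 1*13 - 0 = 13, d_1 = (182 - 13^2)/1 = 13/1 = 13, a_1 = floor((13 + 13)/13) = 2.
  m_2 = 13*2 - 13 = 13, d_2 = (182 - 13^2)/13 = 13/13 = 1, a_2 = floor((13 + 13)/1) = 26.
  m_3 = 1*26 - 13 = 13, d_3 = (182 - 13^2)/1 = 13/1 = 13: (m_3, d_3) = (m_1, d_1) = (13, 13), so from here the quotients repeat a_1, a_2; the period length is 2.
Hence the expansion of sqrt(182) is a_0 = 13 followed by the repeating block 2, 26 (period 2).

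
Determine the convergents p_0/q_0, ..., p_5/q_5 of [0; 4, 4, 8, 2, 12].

0/1, 1/4, 4/17, 33/140, 70/297, 873/3704

Using the convergent recurrence p_i = a_i*p_{i-1} + p_{i-2}, q_i = a_i*q_{i-1} + q_{i-2} with p_{-2}=0, p_{-1}=1, q_{-2}=1, q_{-1}=0:
  i=0: a_0=0, p_0 = 0*1 + 0 = 0, q_0 = 0*0 + 1 = 1.
  i=1: a_1=4, p_1 = 4*0 + 1 = 1, q_1 = 4*1 + 0 = 4.
  i=2: a_2=4, p_2 = 4*1 + 0 = 4, q_2 = 4*4 + 1 = 17.
  i=3: a_3=8, p_3 = 8*4 + 1 = 33, q_3 = 8*17 + 4 = 140.
  i=4: a_4=2, p_4 = 2*33 + 4 = 70, q_4 = 2*140 + 17 = 297.
  i=5: a_5=12, p_5 = 12*70 + 33 = 873, q_5 = 12*297 + 140 = 3704.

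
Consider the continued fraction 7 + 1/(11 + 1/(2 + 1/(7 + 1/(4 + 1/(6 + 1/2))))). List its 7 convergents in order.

7/1, 78/11, 163/23, 1219/172, 5039/711, 31453/4438, 67945/9587

Using the convergent recurrence p_i = a_i*p_{i-1} + p_{i-2}, q_i = a_i*q_{i-1} + q_{i-2} with p_{-2}=0, p_{-1}=1, q_{-2}=1, q_{-1}=0:
  i=0: a_0=7, p_0 = 7*1 + 0 = 7, q_0 = 7*0 + 1 = 1.
  i=1: a_1=11, p_1 = 11*7 + 1 = 78, q_1 = 11*1 + 0 = 11.
  i=2: a_2=2, p_2 = 2*78 + 7 = 163, q_2 = 2*11 + 1 = 23.
  i=3: a_3=7, p_3 = 7*163 + 78 = 1219, q_3 = 7*23 + 11 = 172.
  i=4: a_4=4, p_4 = 4*1219 + 163 = 5039, q_4 = 4*172 + 23 = 711.
  i=5: a_5=6, p_5 = 6*5039 + 1219 = 31453, q_5 = 6*711 + 172 = 4438.
  i=6: a_6=2, p_6 = 2*31453 + 5039 = 67945, q_6 = 2*4438 + 711 = 9587.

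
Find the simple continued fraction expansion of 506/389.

[1; 3, 3, 12, 1, 2]

Run the Euclidean algorithm on 506 and 389; the successive quotients are the partial quotients a_0, a_1, ... (each step inverts the fractional part left over by the previous one):
  506 = 1*389 + 117, so a_0 = 1.
  389 = 3*117 + 38, so a_1 = 3.
  117 = 3*38 + 3, so a_2 = 3.
  38 = 12*3 + 2, so a_3 = 12.
  3 = 1*2 + 1, so a_4 = 1.
  2 = 2*1 + 0, so a_5 = 2.
The remainder reaches 0 after 6 divisions, so the expansion has 6 partial quotients, read off in order.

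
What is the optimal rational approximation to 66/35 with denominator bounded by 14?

17/9

Expand x = 66/35 as a continued fraction with the Euclidean algorithm:
  66 = 1*35 + 31, so a_0 = 1.
  35 = 1*31 + 4, so a_1 = 1.
  31 = 7*4 + 3, so a_2 = 7.
  4 = 1*3 + 1, so a_3 = 1.
  3 = 3*1 + 0, so a_4 = 3.
so x = [1; 1, 7, 1, 3].
Convergents (p_i = a_i*p_{i-1} + p_{i-2}, q_i = a_i*q_{i-1} + q_{i-2} with p_{-2}=0, p_{-1}=1, q_{-2}=1, q_{-1}=0), until the denominator exceeds 14:
  i=0: a_0=1, p_0 = 1*1 + 0 = 1, q_0 = 1*0 + 1 = 1.
  i=1: a_1=1, p_1 = 1*1 + 1 = 2, q_1 = 1*1 + 0 = 1.
  i=2: a_2=7, p_2 = 7*2 + 1 = 15, q_2 = 7*1 + 1 = 8.
  i=3: a_3=1, p_3 = 1*15 + 2 = 17, q_3 = 1*8 + 1 = 9.
  i=4: a_4=3, p_4 = 3*17 + 15 = 66, q_4 = 3*9 + 8 = 35.
q_4 = 35 > 14, so the last convergent with denominator <= 14 is p_3/q_3 = 17/9.
The closest fraction with denominator <= 14 is either p_3/q_3 or the intermediate fraction (k*p_3 + p_2)/(k*q_3 + q_2) with the largest k >= 1 whose denominator stays <= 14; these approach x as k grows, and every other convergent or intermediate fraction in range is farther away.
Largest k: floor((14 - q_2)/q_3) = floor((14 - 8)/9) = 0.
Since k = 0, no intermediate fraction beyond p_3/q_3 has denominator <= 14, so the convergent 17/9 is the closest (its error is |66*9 - 17*35|/(35*9) = 1/315).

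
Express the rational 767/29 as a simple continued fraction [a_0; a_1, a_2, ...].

Run the Euclidean algorithm on 767 and 29; the successive quotients are the partial quotients a_0, a_1, ... (each step inverts the fractional part left over by the previous one):
  767 = 26*29 + 13, so a_0 = 26.
  29 = 2*13 + 3, so a_1 = 2.
  13 = 4*3 + 1, so a_2 = 4.
  3 = 3*1 + 0, so a_3 = 3.
The remainder reaches 0 after 4 divisions, so the expansion has 4 partial quotients, read off in order.

[26; 2, 4, 3]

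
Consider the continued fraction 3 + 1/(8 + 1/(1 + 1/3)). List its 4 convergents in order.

Using the convergent recurrence p_i = a_i*p_{i-1} + p_{i-2}, q_i = a_i*q_{i-1} + q_{i-2} with p_{-2}=0, p_{-1}=1, q_{-2}=1, q_{-1}=0:
  i=0: a_0=3, p_0 = 3*1 + 0 = 3, q_0 = 3*0 + 1 = 1.
  i=1: a_1=8, p_1 = 8*3 + 1 = 25, q_1 = 8*1 + 0 = 8.
  i=2: a_2=1, p_2 = 1*25 + 3 = 28, q_2 = 1*8 + 1 = 9.
  i=3: a_3=3, p_3 = 3*28 + 25 = 109, q_3 = 3*9 + 8 = 35.

3/1, 25/8, 28/9, 109/35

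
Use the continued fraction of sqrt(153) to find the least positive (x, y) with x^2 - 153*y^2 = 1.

First expand sqrt(153) as a continued fraction. With x_i = (sqrt(153) + m_i)/d_i and (m_0, d_0) = (0, 1): a_0 = floor(sqrt(153)) = 12, since 12^2 = 144 <= 153 < 169 = 13^2.
Iterate m_{i+1} = d_i*a_i - m_i, d_{i+1} = (153 - m_{i+1}^2)/d_i, a_{i+1} = floor((a_0 + m_{i+1})/d_{i+1}):
  m_1 = 1*12 - 0 = 12, d_1 = (153 - 12^2)/1 = 9/1 = 9, a_1 = floor((12 + 12)/9) = 2.
  m_2 = 9*2 - 12 = 6, d_2 = (153 - 6^2)/9 = 117/9 = 13, a_2 = floor((12 + 6)/13) = 1.
  m_3 = 13*1 - 6 = 7, d_3 = (153 - 7^2)/13 = 104/13 = 8, a_3 = floor((12 + 7)/8) = 2.
  m_4 = 8*2 - 7 = 9, d_4 = (153 - 9^2)/8 = 72/8 = 9, a_4 = floor((12 + 9)/9) = 2.
  m_5 = 9*2 - 9 = 9, d_5 = (153 - 9^2)/9 = 72/9 = 8, a_5 = floor((12 + 9)/8) = 2.
  m_6 = 8*2 - 9 = 7, d_6 = (153 - 7^2)/8 = 104/8 = 13, a_6 = floor((12 + 7)/13) = 1.
  m_7 = 13*1 - 7 = 6, d_7 = (153 - 6^2)/13 = 117/13 = 9, a_7 = floor((12 + 6)/9) = 2.
  m_8 = 9*2 - 6 = 12, d_8 = (153 - 12^2)/9 = 9/9 = 1, a_8 = floor((12 + 12)/1) = 24.
  m_9 = 1*24 - 12 = 12, d_9 = (153 - 12^2)/1 = 9/1 = 9: (m_9, d_9) = (m_1, d_1) = (12, 9), so from here the quotients repeat a_1, ..., a_8; the period length is 8.
So sqrt(153) = [12; (2, 1, 2, 2, 2, 1, 2, 24)] with period length k = 8.
k is even, so the fundamental solution of x^2 - 153y^2 = 1 is (p_{k-1}, q_{k-1}) = (p_7, q_7); compute convergents through index 7.
Convergents (p_i = a_i*p_{i-1} + p_{i-2}, q_i = a_i*q_{i-1} + q_{i-2} with p_{-2}=0, p_{-1}=1, q_{-2}=1, q_{-1}=0):
  i=0: a_0=12, p_0 = 12*1 + 0 = 12, q_0 = 12*0 + 1 = 1.
  i=1: a_1=2, p_1 = 2*12 + 1 = 25, q_1 = 2*1 + 0 = 2.
  i=2: a_2=1, p_2 = 1*25 + 12 = 37, q_2 = 1*2 + 1 = 3.
  i=3: a_3=2, p_3 = 2*37 + 25 = 99, q_3 = 2*3 + 2 = 8.
  i=4: a_4=2, p_4 = 2*99 + 37 = 235, q_4 = 2*8 + 3 = 19.
  i=5: a_5=2, p_5 = 2*235 + 99 = 569, q_5 = 2*19 + 8 = 46.
  i=6: a_6=1, p_6 = 1*569 + 235 = 804, q_6 = 1*46 + 19 = 65.
  i=7: a_7=2, p_7 = 2*804 + 569 = 2177, q_7 = 2*65 + 46 = 176.
Check: 2177^2 - 153*176^2 = 4739329 - 4739328 = 1, so (x, y) = (2177, 176) solves the equation, and by the theorem it is the least positive solution.

(x, y) = (2177, 176)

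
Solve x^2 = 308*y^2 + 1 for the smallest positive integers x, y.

(x, y) = (351, 20)

First expand sqrt(308) as a continued fraction. With x_i = (sqrt(308) + m_i)/d_i and (m_0, d_0) = (0, 1): a_0 = floor(sqrt(308)) = 17, since 17^2 = 289 <= 308 < 324 = 18^2.
Iterate m_{i+1} = d_i*a_i - m_i, d_{i+1} = (308 - m_{i+1}^2)/d_i, a_{i+1} = floor((a_0 + m_{i+1})/d_{i+1}):
  m_1 = 1*17 - 0 = 17, d_1 = (308 - 17^2)/1 = 19/1 = 19, a_1 = floor((17 + 17)/19) = 1.
  m_2 = 19*1 - 17 = 2, d_2 = (308 - 2^2)/19 = 304/19 = 16, a_2 = floor((17 + 2)/16) = 1.
  m_3 = 16*1 - 2 = 14, d_3 = (308 - 14^2)/16 = 112/16 = 7, a_3 = floor((17 + 14)/7) = 4.
  m_4 = 7*4 - 14 = 14, d_4 = (308 - 14^2)/7 = 112/7 = 16, a_4 = floor((17 + 14)/16) = 1.
  m_5 = 16*1 - 14 = 2, d_5 = (308 - 2^2)/16 = 304/16 = 19, a_5 = floor((17 + 2)/19) = 1.
  m_6 = 19*1 - 2 = 17, d_6 = (308 - 17^2)/19 = 19/19 = 1, a_6 = floor((17 + 17)/1) = 34.
  m_7 = 1*34 - 17 = 17, d_7 = (308 - 17^2)/1 = 19/1 = 19: (m_7, d_7) = (m_1, d_1) = (17, 19), so from here the quotients repeat a_1, ..., a_6; the period length is 6.
So sqrt(308) = [17; (1, 1, 4, 1, 1, 34)] with period length k = 6.
k is even, so the fundamental solution of x^2 - 308y^2 = 1 is (p_{k-1}, q_{k-1}) = (p_5, q_5); compute convergents through index 5.
Convergents (p_i = a_i*p_{i-1} + p_{i-2}, q_i = a_i*q_{i-1} + q_{i-2} with p_{-2}=0, p_{-1}=1, q_{-2}=1, q_{-1}=0):
  i=0: a_0=17, p_0 = 17*1 + 0 = 17, q_0 = 17*0 + 1 = 1.
  i=1: a_1=1, p_1 = 1*17 + 1 = 18, q_1 = 1*1 + 0 = 1.
  i=2: a_2=1, p_2 = 1*18 + 17 = 35, q_2 = 1*1 + 1 = 2.
  i=3: a_3=4, p_3 = 4*35 + 18 = 158, q_3 = 4*2 + 1 = 9.
  i=4: a_4=1, p_4 = 1*158 + 35 = 193, q_4 = 1*9 + 2 = 11.
  i=5: a_5=1, p_5 = 1*193 + 158 = 351, q_5 = 1*11 + 9 = 20.
Check: 351^2 - 308*20^2 = 123201 - 123200 = 1, so (x, y) = (351, 20) solves the equation, and by the theorem it is the least positive solution.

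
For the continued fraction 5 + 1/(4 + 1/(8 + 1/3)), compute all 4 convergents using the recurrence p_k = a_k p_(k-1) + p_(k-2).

5/1, 21/4, 173/33, 540/103

Using the convergent recurrence p_i = a_i*p_{i-1} + p_{i-2}, q_i = a_i*q_{i-1} + q_{i-2} with p_{-2}=0, p_{-1}=1, q_{-2}=1, q_{-1}=0:
  i=0: a_0=5, p_0 = 5*1 + 0 = 5, q_0 = 5*0 + 1 = 1.
  i=1: a_1=4, p_1 = 4*5 + 1 = 21, q_1 = 4*1 + 0 = 4.
  i=2: a_2=8, p_2 = 8*21 + 5 = 173, q_2 = 8*4 + 1 = 33.
  i=3: a_3=3, p_3 = 3*173 + 21 = 540, q_3 = 3*33 + 4 = 103.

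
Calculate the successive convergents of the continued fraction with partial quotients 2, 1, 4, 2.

Using the convergent recurrence p_i = a_i*p_{i-1} + p_{i-2}, q_i = a_i*q_{i-1} + q_{i-2} with p_{-2}=0, p_{-1}=1, q_{-2}=1, q_{-1}=0:
  i=0: a_0=2, p_0 = 2*1 + 0 = 2, q_0 = 2*0 + 1 = 1.
  i=1: a_1=1, p_1 = 1*2 + 1 = 3, q_1 = 1*1 + 0 = 1.
  i=2: a_2=4, p_2 = 4*3 + 2 = 14, q_2 = 4*1 + 1 = 5.
  i=3: a_3=2, p_3 = 2*14 + 3 = 31, q_3 = 2*5 + 1 = 11.

2/1, 3/1, 14/5, 31/11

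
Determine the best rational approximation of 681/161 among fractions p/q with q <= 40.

55/13

Expand x = 681/161 as a continued fraction with the Euclidean algorithm:
  681 = 4*161 + 37, so a_0 = 4.
  161 = 4*37 + 13, so a_1 = 4.
  37 = 2*13 + 11, so a_2 = 2.
  13 = 1*11 + 2, so a_3 = 1.
  11 = 5*2 + 1, so a_4 = 5.
  2 = 2*1 + 0, so a_5 = 2.
so x = [4; 4, 2, 1, 5, 2].
Convergents (p_i = a_i*p_{i-1} + p_{i-2}, q_i = a_i*q_{i-1} + q_{i-2} with p_{-2}=0, p_{-1}=1, q_{-2}=1, q_{-1}=0), until the denominator exceeds 40:
  i=0: a_0=4, p_0 = 4*1 + 0 = 4, q_0 = 4*0 + 1 = 1.
  i=1: a_1=4, p_1 = 4*4 + 1 = 17, q_1 = 4*1 + 0 = 4.
  i=2: a_2=2, p_2 = 2*17 + 4 = 38, q_2 = 2*4 + 1 = 9.
  i=3: a_3=1, p_3 = 1*38 + 17 = 55, q_3 = 1*9 + 4 = 13.
  i=4: a_4=5, p_4 = 5*55 + 38 = 313, q_4 = 5*13 + 9 = 74.
q_4 = 74 > 40, so the last convergent with denominator <= 40 is p_3/q_3 = 55/13.
The closest fraction with denominator <= 40 is either p_3/q_3 or the intermediate fraction (k*p_3 + p_2)/(k*q_3 + q_2) with the largest k >= 1 whose denominator stays <= 40; these approach x as k grows, and every other convergent or intermediate fraction in range is farther away.
Largest k: floor((40 - q_2)/q_3) = floor((40 - 9)/13) = 2.
That gives (2*55 + 38)/(2*13 + 9) = 148/35.
Compare the errors: |x - 55/13| = |681*13 - 55*161|/(161*13) = 2/2093, and |x - 148/35| = |681*35 - 148*161|/(161*35) = 7/5635.
Cross-multiplying, 2*5635 = 11270 < 14651 = 7*2093, so 2/2093 is smaller: the convergent 55/13 is closer to x than 148/35.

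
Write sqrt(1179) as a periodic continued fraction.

[34; (2, 1, 33, 1, 2, 68)]

Write x_i = (sqrt(1179) + m_i)/d_i with (m_0, d_0) = (0, 1). a_0 = floor(sqrt(1179)) = 34, since 34^2 = 1156 <= 1179 < 1225 = 35^2.
Iterate m_{i+1} = d_i*a_i - m_i, d_{i+1} = (1179 - m_{i+1}^2)/d_i, a_{i+1} = floor((a_0 + m_{i+1})/d_{i+1}):
  m_1 = 1*34 - 0 = 34, d_1 = (1179 - 34^2)/1 = 23/1 = 23, a_1 = floor((34 + 34)/23) = 2.
  m_2 = 23*2 - 34 = 12, d_2 = (1179 - 12^2)/23 = 1035/23 = 45, a_2 = floor((34 + 12)/45) = 1.
  m_3 = 45*1 - 12 = 33, d_3 = (1179 - 33^2)/45 = 90/45 = 2, a_3 = floor((34 + 33)/2) = 33.
  m_4 = 2*33 - 33 = 33, d_4 = (1179 - 33^2)/2 = 90/2 = 45, a_4 = floor((34 + 33)/45) = 1.
  m_5 = 45*1 - 33 = 12, d_5 = (1179 - 12^2)/45 = 1035/45 = 23, a_5 = floor((34 + 12)/23) = 2.
  m_6 = 23*2 - 12 = 34, d_6 = (1179 - 34^2)/23 = 23/23 = 1, a_6 = floor((34 + 34)/1) = 68.
  m_7 = 1*68 - 34 = 34, d_7 = (1179 - 34^2)/1 = 23/1 = 23: (m_7, d_7) = (m_1, d_1) = (34, 23), so from here the quotients repeat a_1, ..., a_6; the period length is 6.
Hence the expansion of sqrt(1179) is a_0 = 34 followed by the repeating block 2, 1, 33, 1, 2, 68 (period 6).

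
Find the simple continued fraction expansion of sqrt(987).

Write x_i = (sqrt(987) + m_i)/d_i with (m_0, d_0) = (0, 1). a_0 = floor(sqrt(987)) = 31, since 31^2 = 961 <= 987 < 1024 = 32^2.
Iterate m_{i+1} = d_i*a_i - m_i, d_{i+1} = (987 - m_{i+1}^2)/d_i, a_{i+1} = floor((a_0 + m_{i+1})/d_{i+1}):
  m_1 = 1*31 - 0 = 31, d_1 = (987 - 31^2)/1 = 26/1 = 26, a_1 = floor((31 + 31)/26) = 2.
  m_2 = 26*2 - 31 = 21, d_2 = (987 - 21^2)/26 = 546/26 = 21, a_2 = floor((31 + 21)/21) = 2.
  m_3 = 21*2 - 21 = 21, d_3 = (987 - 21^2)/21 = 546/21 = 26, a_3 = floor((31 + 21)/26) = 2.
  m_4 = 26*2 - 21 = 31, d_4 = (987 - 31^2)/26 = 26/26 = 1, a_4 = floor((31 + 31)/1) = 62.
  m_5 = 1*62 - 31 = 31, d_5 = (987 - 31^2)/1 = 26/1 = 26: (m_5, d_5) = (m_1, d_1) = (31, 26), so from here the quotients repeat a_1, ..., a_4; the period length is 4.
Hence the expansion of sqrt(987) is a_0 = 31 followed by the repeating block 2, 2, 2, 62 (period 4).

[31; (2, 2, 2, 62)]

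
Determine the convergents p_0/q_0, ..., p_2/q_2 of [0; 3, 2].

0/1, 1/3, 2/7

Using the convergent recurrence p_i = a_i*p_{i-1} + p_{i-2}, q_i = a_i*q_{i-1} + q_{i-2} with p_{-2}=0, p_{-1}=1, q_{-2}=1, q_{-1}=0:
  i=0: a_0=0, p_0 = 0*1 + 0 = 0, q_0 = 0*0 + 1 = 1.
  i=1: a_1=3, p_1 = 3*0 + 1 = 1, q_1 = 3*1 + 0 = 3.
  i=2: a_2=2, p_2 = 2*1 + 0 = 2, q_2 = 2*3 + 1 = 7.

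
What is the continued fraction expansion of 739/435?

[1; 1, 2, 3, 8, 2, 2]

Run the Euclidean algorithm on 739 and 435; the successive quotients are the partial quotients a_0, a_1, ... (each step inverts the fractional part left over by the previous one):
  739 = 1*435 + 304, so a_0 = 1.
  435 = 1*304 + 131, so a_1 = 1.
  304 = 2*131 + 42, so a_2 = 2.
  131 = 3*42 + 5, so a_3 = 3.
  42 = 8*5 + 2, so a_4 = 8.
  5 = 2*2 + 1, so a_5 = 2.
  2 = 2*1 + 0, so a_6 = 2.
The remainder reaches 0 after 7 divisions, so the expansion has 7 partial quotients, read off in order.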